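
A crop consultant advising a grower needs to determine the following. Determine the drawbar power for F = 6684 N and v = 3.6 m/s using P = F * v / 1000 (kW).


P = F * v / 1000
  = 6684 * 3.6 / 1000
  = 24062.40 / 1000
  = 24.06 kW


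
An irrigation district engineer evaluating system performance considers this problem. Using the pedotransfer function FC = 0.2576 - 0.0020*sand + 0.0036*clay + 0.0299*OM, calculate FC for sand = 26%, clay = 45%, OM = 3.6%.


FC = 0.2576 - 0.0020*26 + 0.0036*45 + 0.0299*3.6
   = 0.2576 - 0.0520 + 0.1620 + 0.1076
   = 0.4752


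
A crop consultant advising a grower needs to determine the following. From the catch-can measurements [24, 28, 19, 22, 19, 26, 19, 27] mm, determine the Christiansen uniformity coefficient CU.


xbar = 184 / 8 = 23
sum|xi - xbar| = 26
CU = 100 * (1 - 26 / (8 * 23))
   = 100 * (1 - 0.1413)
   = 85.87%


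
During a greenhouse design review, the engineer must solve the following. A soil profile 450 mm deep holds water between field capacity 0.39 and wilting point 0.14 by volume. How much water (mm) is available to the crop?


AW = (FC - WP) * D
   = (0.39 - 0.14) * 450
   = 0.25 * 450
   = 112.50 mm


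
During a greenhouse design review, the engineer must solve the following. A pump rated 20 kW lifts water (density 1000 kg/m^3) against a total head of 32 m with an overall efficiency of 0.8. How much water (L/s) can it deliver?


Q = (P * 1000 * eta) / (rho * g * H)
  = (20 * 1000 * 0.8) / (1000 * 9.81 * 32)
  = 16000 / 313920
  = 0.05097 m^3/s = 50.97 L/s


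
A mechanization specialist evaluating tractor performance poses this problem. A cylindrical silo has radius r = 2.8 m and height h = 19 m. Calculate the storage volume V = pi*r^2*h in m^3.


V = pi * r^2 * h
  = pi * 2.8^2 * 19
  = pi * 7.84 * 19
  = 467.97 m^3


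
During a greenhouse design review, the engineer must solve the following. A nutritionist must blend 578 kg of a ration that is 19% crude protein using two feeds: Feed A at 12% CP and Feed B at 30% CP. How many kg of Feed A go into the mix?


parts_A = CP_b - target = 30 - 19 = 11
parts_B = target - CP_a = 19 - 12 = 7
total_parts = 11 + 7 = 18
Feed A = 578 * 11 / 18 = 353.22 kg
Feed B = 578 * 7 / 18 = 224.78 kg

353.22 kg


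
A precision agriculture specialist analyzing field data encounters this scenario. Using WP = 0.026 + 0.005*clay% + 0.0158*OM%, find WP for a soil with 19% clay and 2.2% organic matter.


WP = 0.026 + 0.005*19 + 0.0158*2.2
   = 0.026 + 0.0950 + 0.0348
   = 0.1558


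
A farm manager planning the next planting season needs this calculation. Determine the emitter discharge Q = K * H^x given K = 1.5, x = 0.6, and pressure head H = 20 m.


Q = K * H^x
  = 1.5 * 20^0.6
  = 1.5 * 6.0342
  = 9.05 L/h


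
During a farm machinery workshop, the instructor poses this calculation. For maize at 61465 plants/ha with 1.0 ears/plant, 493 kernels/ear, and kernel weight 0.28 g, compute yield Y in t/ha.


Y = density * ears * kernels * kw
  = 61465 * 1.0 * 493 * 0.28 g/ha
  = 8484628.60 g/ha
  = 8484.63 kg/ha = 8.48 t/ha


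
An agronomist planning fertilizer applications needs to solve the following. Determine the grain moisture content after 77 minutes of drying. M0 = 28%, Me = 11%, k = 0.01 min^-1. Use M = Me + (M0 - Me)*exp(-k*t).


M = Me + (M0 - Me) * e^(-k*t)
  = 11 + (28 - 11) * e^(-0.01*77)
  = 11 + 17 * e^(-0.770)
  = 11 + 17 * 0.46301
  = 11 + 7.8712
  = 18.87%


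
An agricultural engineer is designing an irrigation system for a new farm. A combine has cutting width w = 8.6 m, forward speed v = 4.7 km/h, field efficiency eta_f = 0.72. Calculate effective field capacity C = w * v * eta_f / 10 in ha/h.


C = w * v * eta_f / 10
  = 8.6 * 4.7 * 0.72 / 10
  = 29.10 / 10
  = 2.91 ha/h


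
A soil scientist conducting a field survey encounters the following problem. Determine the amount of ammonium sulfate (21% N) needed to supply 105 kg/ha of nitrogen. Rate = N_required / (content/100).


Rate = N_required / (N_content / 100)
     = 105 / (21 / 100)
     = 105 / 0.21
     = 500 kg/ha


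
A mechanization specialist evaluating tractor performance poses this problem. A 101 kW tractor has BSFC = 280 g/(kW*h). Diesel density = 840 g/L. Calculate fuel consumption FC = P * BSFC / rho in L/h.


FC = P * BSFC / rho_fuel
   = 101 * 280 / 840
   = 28280 / 840
   = 33.67 L/h


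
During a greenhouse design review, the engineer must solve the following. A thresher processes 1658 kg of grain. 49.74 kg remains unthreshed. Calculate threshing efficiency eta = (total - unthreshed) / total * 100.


eta = (total - unthreshed) / total * 100
    = (1658 - 49.74) / 1658 * 100
    = 1608.26 / 1658 * 100
    = 97%


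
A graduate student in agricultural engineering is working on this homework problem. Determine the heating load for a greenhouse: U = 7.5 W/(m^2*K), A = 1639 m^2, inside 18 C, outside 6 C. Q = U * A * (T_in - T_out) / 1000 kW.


dT = 18 - (6) = 12 K
Q = U * A * dT
  = 7.5 * 1639 * 12
  = 147510 W = 147.51 kW


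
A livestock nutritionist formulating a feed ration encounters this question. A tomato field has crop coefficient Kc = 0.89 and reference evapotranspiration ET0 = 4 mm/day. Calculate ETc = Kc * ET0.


ETc = Kc * ET0
    = 0.89 * 4
    = 3.56 mm/day


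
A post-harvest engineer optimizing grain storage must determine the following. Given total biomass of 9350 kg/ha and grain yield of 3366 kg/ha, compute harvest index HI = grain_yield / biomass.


HI = grain_yield / biomass
   = 3366 / 9350
   = 0.36


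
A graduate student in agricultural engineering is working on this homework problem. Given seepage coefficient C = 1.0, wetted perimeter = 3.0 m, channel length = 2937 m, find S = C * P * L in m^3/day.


S = C * P * L
  = 1.0 * 3.0 * 2937
  = 8811 m^3/day


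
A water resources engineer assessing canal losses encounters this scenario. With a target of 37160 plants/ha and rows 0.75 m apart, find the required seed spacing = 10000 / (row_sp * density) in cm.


spacing = 10000 / (row_sp * density)
        = 10000 / (0.75 * 37160)
        = 10000 / 27870
        = 0.35881 m = 35.88 cm


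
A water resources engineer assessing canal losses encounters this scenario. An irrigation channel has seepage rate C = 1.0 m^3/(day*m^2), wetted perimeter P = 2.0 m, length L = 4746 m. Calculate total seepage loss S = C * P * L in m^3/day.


S = C * P * L
  = 1.0 * 2.0 * 4746
  = 9492 m^3/day


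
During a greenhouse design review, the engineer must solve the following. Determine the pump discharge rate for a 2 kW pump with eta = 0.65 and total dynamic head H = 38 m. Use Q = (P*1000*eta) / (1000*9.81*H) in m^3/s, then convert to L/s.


Q = (P * 1000 * eta) / (rho * g * H)
  = (2 * 1000 * 0.65) / (1000 * 9.81 * 38)
  = 1300 / 372780
  = 0.00349 m^3/s = 3.49 L/s


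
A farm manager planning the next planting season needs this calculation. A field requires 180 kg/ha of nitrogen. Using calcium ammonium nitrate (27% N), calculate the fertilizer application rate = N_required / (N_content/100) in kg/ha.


Rate = N_required / (N_content / 100)
     = 180 / (27 / 100)
     = 180 / 0.27
     = 666.67 kg/ha


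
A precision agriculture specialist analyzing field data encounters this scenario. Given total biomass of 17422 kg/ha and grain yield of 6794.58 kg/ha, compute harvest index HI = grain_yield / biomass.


HI = grain_yield / biomass
   = 6794.58 / 17422
   = 0.39


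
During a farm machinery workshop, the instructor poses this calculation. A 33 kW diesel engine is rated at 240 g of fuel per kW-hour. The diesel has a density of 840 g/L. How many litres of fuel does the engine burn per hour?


FC = P * BSFC / rho_fuel
   = 33 * 240 / 840
   = 7920 / 840
   = 9.43 L/h


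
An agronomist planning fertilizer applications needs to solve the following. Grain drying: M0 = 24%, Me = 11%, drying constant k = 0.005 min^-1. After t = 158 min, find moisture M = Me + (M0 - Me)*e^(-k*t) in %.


M = Me + (M0 - Me) * e^(-k*t)
  = 11 + (24 - 11) * e^(-0.005*158)
  = 11 + 13 * e^(-0.790)
  = 11 + 13 * 0.45384
  = 11 + 5.9000
  = 16.90%


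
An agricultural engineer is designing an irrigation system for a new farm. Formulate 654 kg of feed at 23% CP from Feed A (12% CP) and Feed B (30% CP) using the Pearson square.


parts_A = CP_b - target = 30 - 23 = 7
parts_B = target - CP_a = 23 - 12 = 11
total_parts = 7 + 11 = 18
Feed A = 654 * 7 / 18 = 254.33 kg
Feed B = 654 * 11 / 18 = 399.67 kg

254.33 kg


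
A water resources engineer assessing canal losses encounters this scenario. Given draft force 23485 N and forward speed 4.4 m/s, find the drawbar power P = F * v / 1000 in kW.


P = F * v / 1000
  = 23485 * 4.4 / 1000
  = 103334 / 1000
  = 103.33 kW


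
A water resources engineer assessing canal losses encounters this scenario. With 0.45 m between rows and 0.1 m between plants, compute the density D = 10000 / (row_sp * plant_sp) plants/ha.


D = 10000 / (row_sp * plant_sp)
  = 10000 / (0.45 * 0.1)
  = 10000 / 0.0450
  = 222222.22 plants/ha


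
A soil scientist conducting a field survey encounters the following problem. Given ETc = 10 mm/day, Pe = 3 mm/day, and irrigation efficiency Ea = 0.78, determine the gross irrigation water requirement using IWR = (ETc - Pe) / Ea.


IWR = (ETc - Pe) / Ea
    = (10 - 3) / 0.78
    = 7 / 0.78
    = 8.97 mm/day


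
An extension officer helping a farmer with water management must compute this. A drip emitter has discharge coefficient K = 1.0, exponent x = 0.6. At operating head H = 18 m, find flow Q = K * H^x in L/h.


Q = K * H^x
  = 1.0 * 18^0.6
  = 1.0 * 5.6645
  = 5.66 L/h


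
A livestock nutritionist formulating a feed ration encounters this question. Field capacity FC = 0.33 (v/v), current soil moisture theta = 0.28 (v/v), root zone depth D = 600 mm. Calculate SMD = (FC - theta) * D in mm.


SMD = (FC - theta) * D
    = (0.33 - 0.28) * 600
    = 0.050 * 600
    = 30 mm


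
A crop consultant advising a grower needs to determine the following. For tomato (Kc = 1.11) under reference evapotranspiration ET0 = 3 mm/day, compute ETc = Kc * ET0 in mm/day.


ETc = Kc * ET0
    = 1.11 * 3
    = 3.33 mm/day


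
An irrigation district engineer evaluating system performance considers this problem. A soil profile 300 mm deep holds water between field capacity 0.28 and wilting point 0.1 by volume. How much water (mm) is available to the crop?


AW = (FC - WP) * D
   = (0.28 - 0.1) * 300
   = 0.18 * 300
   = 54 mm


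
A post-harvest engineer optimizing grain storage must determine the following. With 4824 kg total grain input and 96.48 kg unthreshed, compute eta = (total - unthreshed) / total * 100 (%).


eta = (total - unthreshed) / total * 100
    = (4824 - 96.48) / 4824 * 100
    = 4727.52 / 4824 * 100
    = 98%


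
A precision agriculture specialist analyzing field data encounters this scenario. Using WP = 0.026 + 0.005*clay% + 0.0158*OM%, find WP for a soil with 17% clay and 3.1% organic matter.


WP = 0.026 + 0.005*17 + 0.0158*3.1
   = 0.026 + 0.0850 + 0.0490
   = 0.1600


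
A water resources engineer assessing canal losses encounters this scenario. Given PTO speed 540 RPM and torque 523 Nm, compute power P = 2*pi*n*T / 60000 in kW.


P = 2*pi*n*T / 60000
  = 2*pi * 540 * 523 / 60000
  = 1774497.19 / 60000
  = 29.57 kW


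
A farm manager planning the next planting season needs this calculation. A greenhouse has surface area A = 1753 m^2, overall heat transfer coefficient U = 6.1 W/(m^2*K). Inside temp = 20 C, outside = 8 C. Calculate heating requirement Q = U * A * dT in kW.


dT = 20 - (8) = 12 K
Q = U * A * dT
  = 6.1 * 1753 * 12
  = 128319.60 W = 128.32 kW


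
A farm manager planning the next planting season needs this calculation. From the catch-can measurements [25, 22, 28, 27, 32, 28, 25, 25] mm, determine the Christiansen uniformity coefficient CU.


xbar = 212 / 8 = 26.500
sum|xi - xbar| = 18
CU = 100 * (1 - 18 / (8 * 26.500))
   = 100 * (1 - 0.0849)
   = 91.51%


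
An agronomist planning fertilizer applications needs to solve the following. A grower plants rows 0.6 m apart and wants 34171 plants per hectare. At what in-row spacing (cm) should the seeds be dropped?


spacing = 10000 / (row_sp * density)
        = 10000 / (0.6 * 34171)
        = 10000 / 20502.60
        = 0.48774 m = 48.77 cm


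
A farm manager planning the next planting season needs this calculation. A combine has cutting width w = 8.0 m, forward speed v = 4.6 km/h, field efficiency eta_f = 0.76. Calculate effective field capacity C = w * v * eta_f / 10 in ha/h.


C = w * v * eta_f / 10
  = 8.0 * 4.6 * 0.76 / 10
  = 27.97 / 10
  = 2.80 ha/h


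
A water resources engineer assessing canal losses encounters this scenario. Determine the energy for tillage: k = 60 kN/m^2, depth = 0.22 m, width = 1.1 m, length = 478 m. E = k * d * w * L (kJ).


E = k * d * w * L
  = 60 * 0.22 * 1.1 * 478
  = 6940.56 kJ


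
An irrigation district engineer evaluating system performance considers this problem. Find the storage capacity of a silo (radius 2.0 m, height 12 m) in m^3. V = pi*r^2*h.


V = pi * r^2 * h
  = pi * 2.0^2 * 12
  = pi * 4 * 12
  = 150.80 m^3


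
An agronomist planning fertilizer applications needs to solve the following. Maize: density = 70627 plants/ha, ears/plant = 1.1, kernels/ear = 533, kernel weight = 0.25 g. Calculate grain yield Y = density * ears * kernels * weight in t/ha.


Y = density * ears * kernels * kw
  = 70627 * 1.1 * 533 * 0.25 g/ha
  = 10352152.53 g/ha
  = 10352.15 kg/ha = 10.35 t/ha


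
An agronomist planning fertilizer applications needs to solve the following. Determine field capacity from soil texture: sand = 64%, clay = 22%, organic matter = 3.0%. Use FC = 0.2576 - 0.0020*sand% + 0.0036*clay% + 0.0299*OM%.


FC = 0.2576 - 0.0020*64 + 0.0036*22 + 0.0299*3.0
   = 0.2576 - 0.1280 + 0.0792 + 0.0897
   = 0.2985


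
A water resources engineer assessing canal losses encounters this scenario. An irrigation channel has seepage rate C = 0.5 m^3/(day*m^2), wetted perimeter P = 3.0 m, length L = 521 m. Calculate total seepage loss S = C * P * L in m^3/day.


S = C * P * L
  = 0.5 * 3.0 * 521
  = 781.50 m^3/day


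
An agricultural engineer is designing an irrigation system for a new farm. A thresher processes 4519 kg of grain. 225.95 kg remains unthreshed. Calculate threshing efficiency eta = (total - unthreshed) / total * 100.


eta = (total - unthreshed) / total * 100
    = (4519 - 225.95) / 4519 * 100
    = 4293.05 / 4519 * 100
    = 95%


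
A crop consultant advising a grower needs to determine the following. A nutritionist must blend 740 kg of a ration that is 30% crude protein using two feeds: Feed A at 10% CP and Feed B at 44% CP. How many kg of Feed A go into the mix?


parts_A = CP_b - target = 44 - 30 = 14
parts_B = target - CP_a = 30 - 10 = 20
total_parts = 14 + 20 = 34
Feed A = 740 * 14 / 34 = 304.71 kg
Feed B = 740 * 20 / 34 = 435.29 kg

304.71 kg


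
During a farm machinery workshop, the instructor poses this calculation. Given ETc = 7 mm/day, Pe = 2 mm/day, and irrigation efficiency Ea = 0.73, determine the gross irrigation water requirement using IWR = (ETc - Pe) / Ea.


IWR = (ETc - Pe) / Ea
    = (7 - 2) / 0.73
    = 5 / 0.73
    = 6.85 mm/day


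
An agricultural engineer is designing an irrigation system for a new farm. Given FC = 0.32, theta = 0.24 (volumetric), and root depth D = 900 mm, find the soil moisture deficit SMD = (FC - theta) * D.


SMD = (FC - theta) * D
    = (0.32 - 0.24) * 900
    = 0.080 * 900
    = 72 mm


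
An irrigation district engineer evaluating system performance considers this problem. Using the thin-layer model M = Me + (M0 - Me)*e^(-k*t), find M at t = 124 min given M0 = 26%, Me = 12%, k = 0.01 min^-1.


M = Me + (M0 - Me) * e^(-k*t)
  = 12 + (26 - 12) * e^(-0.01*124)
  = 12 + 14 * e^(-1.240)
  = 12 + 14 * 0.28938
  = 12 + 4.0514
  = 16.05%


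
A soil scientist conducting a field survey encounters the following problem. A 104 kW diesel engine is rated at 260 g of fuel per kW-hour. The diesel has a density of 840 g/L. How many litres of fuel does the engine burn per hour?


FC = P * BSFC / rho_fuel
   = 104 * 260 / 840
   = 27040 / 840
   = 32.19 L/h


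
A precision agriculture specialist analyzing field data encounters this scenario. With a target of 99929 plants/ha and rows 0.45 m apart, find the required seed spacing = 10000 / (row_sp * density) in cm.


spacing = 10000 / (row_sp * density)
        = 10000 / (0.45 * 99929)
        = 10000 / 44968.05
        = 0.22238 m = 22.24 cm


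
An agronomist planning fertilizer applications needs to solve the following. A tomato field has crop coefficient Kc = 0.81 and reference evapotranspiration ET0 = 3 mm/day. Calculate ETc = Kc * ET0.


ETc = Kc * ET0
    = 0.81 * 3
    = 2.43 mm/day


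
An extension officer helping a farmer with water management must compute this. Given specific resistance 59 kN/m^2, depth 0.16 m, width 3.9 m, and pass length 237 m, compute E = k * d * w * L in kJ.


E = k * d * w * L
  = 59 * 0.16 * 3.9 * 237
  = 8725.39 kJ


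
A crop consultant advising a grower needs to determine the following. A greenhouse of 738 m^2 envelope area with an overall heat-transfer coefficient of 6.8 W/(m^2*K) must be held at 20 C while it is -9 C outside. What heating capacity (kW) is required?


dT = 20 - (-9) = 29 K
Q = U * A * dT
  = 6.8 * 738 * 29
  = 145533.60 W = 145.53 kW


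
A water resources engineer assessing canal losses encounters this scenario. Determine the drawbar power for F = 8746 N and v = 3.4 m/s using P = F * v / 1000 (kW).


P = F * v / 1000
  = 8746 * 3.4 / 1000
  = 29736.40 / 1000
  = 29.74 kW


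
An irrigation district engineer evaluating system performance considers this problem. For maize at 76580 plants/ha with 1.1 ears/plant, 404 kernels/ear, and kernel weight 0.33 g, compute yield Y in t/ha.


Y = density * ears * kernels * kw
  = 76580 * 1.1 * 404 * 0.33 g/ha
  = 11230610.16 g/ha
  = 11230.61 kg/ha = 11.23 t/ha


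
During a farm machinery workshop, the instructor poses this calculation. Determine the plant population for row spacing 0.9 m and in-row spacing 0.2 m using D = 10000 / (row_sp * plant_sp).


D = 10000 / (row_sp * plant_sp)
  = 10000 / (0.9 * 0.2)
  = 10000 / 0.1800
  = 55555.56 plants/ha


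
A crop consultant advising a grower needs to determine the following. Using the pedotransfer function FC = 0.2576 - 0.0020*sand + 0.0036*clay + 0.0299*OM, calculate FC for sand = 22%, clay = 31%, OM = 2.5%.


FC = 0.2576 - 0.0020*22 + 0.0036*31 + 0.0299*2.5
   = 0.2576 - 0.0440 + 0.1116 + 0.0748
   = 0.4000


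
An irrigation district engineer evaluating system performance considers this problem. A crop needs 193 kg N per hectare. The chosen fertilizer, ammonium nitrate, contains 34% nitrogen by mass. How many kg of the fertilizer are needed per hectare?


Rate = N_required / (N_content / 100)
     = 193 / (34 / 100)
     = 193 / 0.34
     = 567.65 kg/ha


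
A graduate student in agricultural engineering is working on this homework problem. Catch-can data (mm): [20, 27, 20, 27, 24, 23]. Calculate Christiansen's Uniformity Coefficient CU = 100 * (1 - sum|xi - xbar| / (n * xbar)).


xbar = 141 / 6 = 23.500
sum|xi - xbar| = 15
CU = 100 * (1 - 15 / (6 * 23.500))
   = 100 * (1 - 0.1064)
   = 89.36%


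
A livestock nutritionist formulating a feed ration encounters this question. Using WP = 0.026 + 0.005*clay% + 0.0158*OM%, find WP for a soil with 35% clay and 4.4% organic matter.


WP = 0.026 + 0.005*35 + 0.0158*4.4
   = 0.026 + 0.1750 + 0.0695
   = 0.2705


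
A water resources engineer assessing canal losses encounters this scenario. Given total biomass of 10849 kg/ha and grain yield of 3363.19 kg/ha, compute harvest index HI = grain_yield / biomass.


HI = grain_yield / biomass
   = 3363.19 / 10849
   = 0.31


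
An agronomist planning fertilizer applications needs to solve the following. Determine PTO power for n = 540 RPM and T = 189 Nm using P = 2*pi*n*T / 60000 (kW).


P = 2*pi*n*T / 60000
  = 2*pi * 540 * 189 / 60000
  = 641261.89 / 60000
  = 10.69 kW


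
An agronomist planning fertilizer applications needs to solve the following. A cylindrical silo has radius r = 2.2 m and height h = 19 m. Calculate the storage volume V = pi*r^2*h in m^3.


V = pi * r^2 * h
  = pi * 2.2^2 * 19
  = pi * 4.84 * 19
  = 288.90 m^3


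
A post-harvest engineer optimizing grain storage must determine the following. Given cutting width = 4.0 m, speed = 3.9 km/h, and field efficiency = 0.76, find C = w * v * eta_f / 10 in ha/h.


C = w * v * eta_f / 10
  = 4.0 * 3.9 * 0.76 / 10
  = 11.86 / 10
  = 1.19 ha/h


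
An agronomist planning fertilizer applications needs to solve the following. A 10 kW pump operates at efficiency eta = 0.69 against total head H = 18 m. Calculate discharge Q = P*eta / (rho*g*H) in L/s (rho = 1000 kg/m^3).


Q = (P * 1000 * eta) / (rho * g * H)
  = (10 * 1000 * 0.69) / (1000 * 9.81 * 18)
  = 6900 / 176580
  = 0.03908 m^3/s = 39.08 L/s


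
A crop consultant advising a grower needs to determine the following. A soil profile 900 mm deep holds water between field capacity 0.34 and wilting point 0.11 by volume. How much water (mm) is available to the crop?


AW = (FC - WP) * D
   = (0.34 - 0.11) * 900
   = 0.23 * 900
   = 207 mm


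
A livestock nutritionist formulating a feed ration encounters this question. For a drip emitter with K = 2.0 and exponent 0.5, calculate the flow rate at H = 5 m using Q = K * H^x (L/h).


Q = K * H^x
  = 2.0 * 5^0.5
  = 2.0 * 2.2361
  = 4.47 L/h


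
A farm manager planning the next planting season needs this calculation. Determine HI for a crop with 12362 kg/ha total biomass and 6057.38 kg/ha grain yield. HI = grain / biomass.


HI = grain_yield / biomass
   = 6057.38 / 12362
   = 0.49


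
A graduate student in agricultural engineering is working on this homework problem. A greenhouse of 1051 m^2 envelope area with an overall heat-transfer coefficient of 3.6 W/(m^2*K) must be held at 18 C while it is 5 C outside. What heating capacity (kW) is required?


dT = 18 - (5) = 13 K
Q = U * A * dT
  = 3.6 * 1051 * 13
  = 49186.80 W = 49.19 kW


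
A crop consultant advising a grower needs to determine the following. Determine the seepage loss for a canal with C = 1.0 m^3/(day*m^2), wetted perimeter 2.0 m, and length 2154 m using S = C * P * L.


S = C * P * L
  = 1.0 * 2.0 * 2154
  = 4308 m^3/day


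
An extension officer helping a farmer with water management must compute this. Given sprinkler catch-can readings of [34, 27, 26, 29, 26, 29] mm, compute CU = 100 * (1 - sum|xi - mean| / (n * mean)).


xbar = 171 / 6 = 28.500
sum|xi - xbar| = 13
CU = 100 * (1 - 13 / (6 * 28.500))
   = 100 * (1 - 0.0760)
   = 92.40%


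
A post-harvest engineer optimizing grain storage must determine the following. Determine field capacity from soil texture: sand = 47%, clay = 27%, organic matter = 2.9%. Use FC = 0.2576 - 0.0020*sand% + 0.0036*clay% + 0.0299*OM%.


FC = 0.2576 - 0.0020*47 + 0.0036*27 + 0.0299*2.9
   = 0.2576 - 0.0940 + 0.0972 + 0.0867
   = 0.3475


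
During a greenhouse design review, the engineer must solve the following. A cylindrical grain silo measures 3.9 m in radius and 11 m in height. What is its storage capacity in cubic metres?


V = pi * r^2 * h
  = pi * 3.9^2 * 11
  = pi * 15.21 * 11
  = 525.62 m^3


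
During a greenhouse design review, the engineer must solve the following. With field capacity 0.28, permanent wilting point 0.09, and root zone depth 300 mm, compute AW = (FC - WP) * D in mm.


AW = (FC - WP) * D
   = (0.28 - 0.09) * 300
   = 0.19 * 300
   = 57 mm


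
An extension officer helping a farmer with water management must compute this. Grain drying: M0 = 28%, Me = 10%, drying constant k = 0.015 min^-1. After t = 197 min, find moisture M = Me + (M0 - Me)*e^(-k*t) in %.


M = Me + (M0 - Me) * e^(-k*t)
  = 10 + (28 - 10) * e^(-0.015*197)
  = 10 + 18 * e^(-2.955)
  = 10 + 18 * 0.05208
  = 10 + 0.9374
  = 10.94%


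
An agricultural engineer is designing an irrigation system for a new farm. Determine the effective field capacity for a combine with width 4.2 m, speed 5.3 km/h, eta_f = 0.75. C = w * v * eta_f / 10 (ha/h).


C = w * v * eta_f / 10
  = 4.2 * 5.3 * 0.75 / 10
  = 16.70 / 10
  = 1.67 ha/h


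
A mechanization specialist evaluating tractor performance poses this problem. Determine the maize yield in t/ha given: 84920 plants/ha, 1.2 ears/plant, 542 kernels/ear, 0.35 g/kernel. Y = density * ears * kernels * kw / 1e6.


Y = density * ears * kernels * kw
  = 84920 * 1.2 * 542 * 0.35 g/ha
  = 19331188.80 g/ha
  = 19331.19 kg/ha = 19.33 t/ha


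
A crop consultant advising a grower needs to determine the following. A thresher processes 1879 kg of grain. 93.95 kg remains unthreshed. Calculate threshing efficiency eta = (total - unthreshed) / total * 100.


eta = (total - unthreshed) / total * 100
    = (1879 - 93.95) / 1879 * 100
    = 1785.05 / 1879 * 100
    = 95%


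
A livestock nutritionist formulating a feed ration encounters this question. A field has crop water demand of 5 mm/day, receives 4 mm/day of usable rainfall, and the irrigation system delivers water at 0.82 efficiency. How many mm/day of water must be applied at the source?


IWR = (ETc - Pe) / Ea
    = (5 - 4) / 0.82
    = 1 / 0.82
    = 1.22 mm/day


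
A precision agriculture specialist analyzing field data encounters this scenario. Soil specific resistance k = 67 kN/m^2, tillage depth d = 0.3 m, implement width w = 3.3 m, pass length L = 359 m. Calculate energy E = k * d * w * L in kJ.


E = k * d * w * L
  = 67 * 0.3 * 3.3 * 359
  = 23812.47 kJ


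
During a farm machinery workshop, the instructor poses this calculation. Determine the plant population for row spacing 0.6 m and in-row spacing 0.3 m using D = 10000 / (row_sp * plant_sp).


D = 10000 / (row_sp * plant_sp)
  = 10000 / (0.6 * 0.3)
  = 10000 / 0.1800
  = 55555.56 plants/ha


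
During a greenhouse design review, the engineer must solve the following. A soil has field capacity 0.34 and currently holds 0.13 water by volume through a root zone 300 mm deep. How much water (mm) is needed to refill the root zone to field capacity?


SMD = (FC - theta) * D
    = (0.34 - 0.13) * 300
    = 0.210 * 300
    = 63 mm


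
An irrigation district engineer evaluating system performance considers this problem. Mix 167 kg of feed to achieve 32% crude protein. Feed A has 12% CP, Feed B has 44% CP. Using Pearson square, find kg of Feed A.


parts_A = CP_b - target = 44 - 32 = 12
parts_B = target - CP_a = 32 - 12 = 20
total_parts = 12 + 20 = 32
Feed A = 167 * 12 / 32 = 62.63 kg
Feed B = 167 * 20 / 32 = 104.38 kg

62.63 kg


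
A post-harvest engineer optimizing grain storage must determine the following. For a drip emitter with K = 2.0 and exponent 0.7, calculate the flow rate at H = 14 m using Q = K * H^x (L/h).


Q = K * H^x
  = 2.0 * 14^0.7
  = 2.0 * 6.3429
  = 12.69 L/h


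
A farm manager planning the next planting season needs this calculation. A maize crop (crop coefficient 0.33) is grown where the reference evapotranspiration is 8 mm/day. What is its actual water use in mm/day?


ETc = Kc * ET0
    = 0.33 * 8
    = 2.64 mm/day


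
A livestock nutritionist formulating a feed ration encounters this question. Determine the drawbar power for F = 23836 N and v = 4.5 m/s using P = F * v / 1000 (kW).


P = F * v / 1000
  = 23836 * 4.5 / 1000
  = 107262 / 1000
  = 107.26 kW


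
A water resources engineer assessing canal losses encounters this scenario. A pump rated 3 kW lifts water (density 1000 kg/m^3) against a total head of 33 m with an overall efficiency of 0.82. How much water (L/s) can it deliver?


Q = (P * 1000 * eta) / (rho * g * H)
  = (3 * 1000 * 0.82) / (1000 * 9.81 * 33)
  = 2460 / 323730
  = 0.00760 m^3/s = 7.60 L/s


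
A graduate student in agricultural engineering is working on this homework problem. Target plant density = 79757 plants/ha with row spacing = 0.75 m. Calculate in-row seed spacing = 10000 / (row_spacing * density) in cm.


spacing = 10000 / (row_sp * density)
        = 10000 / (0.75 * 79757)
        = 10000 / 59817.75
        = 0.16717 m = 16.72 cm


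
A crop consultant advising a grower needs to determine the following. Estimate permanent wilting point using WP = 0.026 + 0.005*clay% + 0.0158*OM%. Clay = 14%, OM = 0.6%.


WP = 0.026 + 0.005*14 + 0.0158*0.6
   = 0.026 + 0.0700 + 0.0095
   = 0.1055


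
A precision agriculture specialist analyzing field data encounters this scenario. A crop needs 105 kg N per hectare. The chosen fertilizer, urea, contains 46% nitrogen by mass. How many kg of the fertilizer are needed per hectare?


Rate = N_required / (N_content / 100)
     = 105 / (46 / 100)
     = 105 / 0.46
     = 228.26 kg/ha


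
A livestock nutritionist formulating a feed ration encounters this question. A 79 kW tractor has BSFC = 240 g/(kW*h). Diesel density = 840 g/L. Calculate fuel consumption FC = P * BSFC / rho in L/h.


FC = P * BSFC / rho_fuel
   = 79 * 240 / 840
   = 18960 / 840
   = 22.57 L/h


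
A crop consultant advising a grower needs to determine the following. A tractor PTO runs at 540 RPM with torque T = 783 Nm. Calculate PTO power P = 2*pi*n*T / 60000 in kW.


P = 2*pi*n*T / 60000
  = 2*pi * 540 * 783 / 60000
  = 2656656.41 / 60000
  = 44.28 kW


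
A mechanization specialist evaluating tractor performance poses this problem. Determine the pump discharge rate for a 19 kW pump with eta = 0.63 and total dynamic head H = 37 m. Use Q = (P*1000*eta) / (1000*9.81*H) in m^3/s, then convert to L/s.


Q = (P * 1000 * eta) / (rho * g * H)
  = (19 * 1000 * 0.63) / (1000 * 9.81 * 37)
  = 11970 / 362970
  = 0.03298 m^3/s = 32.98 L/s


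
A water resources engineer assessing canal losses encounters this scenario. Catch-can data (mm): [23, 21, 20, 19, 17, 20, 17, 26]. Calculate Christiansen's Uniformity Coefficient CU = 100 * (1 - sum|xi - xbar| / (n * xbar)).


xbar = 163 / 8 = 20.375
sum|xi - xbar| = 17.750
CU = 100 * (1 - 17.750 / (8 * 20.375))
   = 100 * (1 - 0.1089)
   = 89.11%


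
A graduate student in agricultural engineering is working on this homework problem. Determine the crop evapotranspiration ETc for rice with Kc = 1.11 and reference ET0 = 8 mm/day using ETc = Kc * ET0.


ETc = Kc * ET0
    = 1.11 * 8
    = 8.88 mm/day


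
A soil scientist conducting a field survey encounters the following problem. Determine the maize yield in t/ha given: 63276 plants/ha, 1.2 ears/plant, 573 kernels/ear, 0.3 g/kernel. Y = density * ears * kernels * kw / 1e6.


Y = density * ears * kernels * kw
  = 63276 * 1.2 * 573 * 0.3 g/ha
  = 13052573.28 g/ha
  = 13052.57 kg/ha = 13.05 t/ha


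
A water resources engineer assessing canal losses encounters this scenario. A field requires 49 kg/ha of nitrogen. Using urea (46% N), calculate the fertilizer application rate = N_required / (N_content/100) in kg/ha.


Rate = N_required / (N_content / 100)
     = 49 / (46 / 100)
     = 49 / 0.46
     = 106.52 kg/ha


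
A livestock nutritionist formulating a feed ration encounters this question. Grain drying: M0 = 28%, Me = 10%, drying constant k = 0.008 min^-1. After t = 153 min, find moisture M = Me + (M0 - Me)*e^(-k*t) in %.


M = Me + (M0 - Me) * e^(-k*t)
  = 10 + (28 - 10) * e^(-0.008*153)
  = 10 + 18 * e^(-1.224)
  = 10 + 18 * 0.29405
  = 10 + 5.2929
  = 15.29%


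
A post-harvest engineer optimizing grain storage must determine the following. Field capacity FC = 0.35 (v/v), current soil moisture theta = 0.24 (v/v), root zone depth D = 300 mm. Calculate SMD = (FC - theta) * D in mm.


SMD = (FC - theta) * D
    = (0.35 - 0.24) * 300
    = 0.110 * 300
    = 33 mm


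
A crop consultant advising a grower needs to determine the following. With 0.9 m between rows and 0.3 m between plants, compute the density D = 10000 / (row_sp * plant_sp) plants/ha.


D = 10000 / (row_sp * plant_sp)
  = 10000 / (0.9 * 0.3)
  = 10000 / 0.2700
  = 37037.04 plants/ha


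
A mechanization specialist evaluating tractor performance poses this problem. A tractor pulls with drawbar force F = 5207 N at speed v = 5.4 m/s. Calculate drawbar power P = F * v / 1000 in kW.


P = F * v / 1000
  = 5207 * 5.4 / 1000
  = 28117.80 / 1000
  = 28.12 kW


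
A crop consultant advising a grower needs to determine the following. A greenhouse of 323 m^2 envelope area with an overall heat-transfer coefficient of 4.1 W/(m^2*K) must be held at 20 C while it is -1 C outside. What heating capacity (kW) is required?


dT = 20 - (-1) = 21 K
Q = U * A * dT
  = 4.1 * 323 * 21
  = 27810.30 W = 27.81 kW


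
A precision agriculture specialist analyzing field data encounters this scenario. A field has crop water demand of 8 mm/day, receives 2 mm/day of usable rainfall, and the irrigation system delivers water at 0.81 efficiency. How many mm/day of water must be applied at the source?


IWR = (ETc - Pe) / Ea
    = (8 - 2) / 0.81
    = 6 / 0.81
    = 7.41 mm/day


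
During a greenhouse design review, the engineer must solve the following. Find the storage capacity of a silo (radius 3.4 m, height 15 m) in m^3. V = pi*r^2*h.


V = pi * r^2 * h
  = pi * 3.4^2 * 15
  = pi * 11.56 * 15
  = 544.75 m^3


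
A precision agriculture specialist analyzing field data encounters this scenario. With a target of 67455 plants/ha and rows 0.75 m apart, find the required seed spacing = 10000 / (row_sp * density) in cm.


spacing = 10000 / (row_sp * density)
        = 10000 / (0.75 * 67455)
        = 10000 / 50591.25
        = 0.19766 m = 19.77 cm


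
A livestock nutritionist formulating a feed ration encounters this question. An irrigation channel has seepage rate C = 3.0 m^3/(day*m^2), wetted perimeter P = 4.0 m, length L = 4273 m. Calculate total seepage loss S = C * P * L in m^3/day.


S = C * P * L
  = 3.0 * 4.0 * 4273
  = 51276 m^3/day


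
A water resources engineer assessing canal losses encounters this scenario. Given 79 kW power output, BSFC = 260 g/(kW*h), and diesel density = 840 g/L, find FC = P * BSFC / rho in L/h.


FC = P * BSFC / rho_fuel
   = 79 * 260 / 840
   = 20540 / 840
   = 24.45 L/h


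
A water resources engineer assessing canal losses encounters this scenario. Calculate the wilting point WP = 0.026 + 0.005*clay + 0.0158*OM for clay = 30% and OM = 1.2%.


WP = 0.026 + 0.005*30 + 0.0158*1.2
   = 0.026 + 0.1500 + 0.0190
   = 0.1950


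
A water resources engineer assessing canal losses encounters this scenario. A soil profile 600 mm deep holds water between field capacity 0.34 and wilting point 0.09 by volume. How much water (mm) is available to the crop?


AW = (FC - WP) * D
   = (0.34 - 0.09) * 600
   = 0.25 * 600
   = 150 mm


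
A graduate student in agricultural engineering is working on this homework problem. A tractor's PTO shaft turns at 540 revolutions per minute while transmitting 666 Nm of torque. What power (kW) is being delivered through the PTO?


P = 2*pi*n*T / 60000
  = 2*pi * 540 * 666 / 60000
  = 2259684.76 / 60000
  = 37.66 kW


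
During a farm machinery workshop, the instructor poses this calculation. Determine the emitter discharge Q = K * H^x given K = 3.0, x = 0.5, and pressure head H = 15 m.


Q = K * H^x
  = 3.0 * 15^0.5
  = 3.0 * 3.8730
  = 11.62 L/h


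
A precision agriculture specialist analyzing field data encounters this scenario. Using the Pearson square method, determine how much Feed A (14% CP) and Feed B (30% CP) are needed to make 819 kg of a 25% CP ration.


parts_A = CP_b - target = 30 - 25 = 5
parts_B = target - CP_a = 25 - 14 = 11
total_parts = 5 + 11 = 16
Feed A = 819 * 5 / 16 = 255.94 kg
Feed B = 819 * 11 / 16 = 563.06 kg

255.94 kg


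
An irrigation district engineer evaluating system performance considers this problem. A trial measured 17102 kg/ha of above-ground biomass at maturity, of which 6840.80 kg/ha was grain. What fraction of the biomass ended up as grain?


HI = grain_yield / biomass
   = 6840.80 / 17102
   = 0.40


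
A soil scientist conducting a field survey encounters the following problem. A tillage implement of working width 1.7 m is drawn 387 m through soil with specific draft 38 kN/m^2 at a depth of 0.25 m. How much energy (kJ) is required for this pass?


E = k * d * w * L
  = 38 * 0.25 * 1.7 * 387
  = 6250.05 kJ


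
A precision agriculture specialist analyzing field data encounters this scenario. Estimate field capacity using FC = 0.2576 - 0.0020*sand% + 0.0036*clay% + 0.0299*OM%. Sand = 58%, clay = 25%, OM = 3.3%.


FC = 0.2576 - 0.0020*58 + 0.0036*25 + 0.0299*3.3
   = 0.2576 - 0.1160 + 0.0900 + 0.0987
   = 0.3303


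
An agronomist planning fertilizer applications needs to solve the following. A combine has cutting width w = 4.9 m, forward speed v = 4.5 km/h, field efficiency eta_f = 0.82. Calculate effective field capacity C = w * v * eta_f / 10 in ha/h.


C = w * v * eta_f / 10
  = 4.9 * 4.5 * 0.82 / 10
  = 18.08 / 10
  = 1.81 ha/h


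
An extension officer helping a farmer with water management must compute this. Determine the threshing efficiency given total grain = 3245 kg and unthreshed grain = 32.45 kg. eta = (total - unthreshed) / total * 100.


eta = (total - unthreshed) / total * 100
    = (3245 - 32.45) / 3245 * 100
    = 3212.55 / 3245 * 100
    = 99%


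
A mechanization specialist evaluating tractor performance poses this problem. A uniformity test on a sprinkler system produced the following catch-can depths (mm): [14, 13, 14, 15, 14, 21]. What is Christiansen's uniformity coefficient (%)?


xbar = 91 / 6 = 15.167
sum|xi - xbar| = 11.667
CU = 100 * (1 - 11.667 / (6 * 15.167))
   = 100 * (1 - 0.1282)
   = 87.18%


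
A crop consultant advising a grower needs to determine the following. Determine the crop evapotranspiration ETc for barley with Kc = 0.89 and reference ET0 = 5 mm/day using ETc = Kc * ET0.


ETc = Kc * ET0
    = 0.89 * 5
    = 4.45 mm/day


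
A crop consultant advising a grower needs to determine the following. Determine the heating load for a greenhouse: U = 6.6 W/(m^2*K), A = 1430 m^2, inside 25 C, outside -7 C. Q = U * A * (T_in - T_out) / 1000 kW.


dT = 25 - (-7) = 32 K
Q = U * A * dT
  = 6.6 * 1430 * 32
  = 302016 W = 302.02 kW


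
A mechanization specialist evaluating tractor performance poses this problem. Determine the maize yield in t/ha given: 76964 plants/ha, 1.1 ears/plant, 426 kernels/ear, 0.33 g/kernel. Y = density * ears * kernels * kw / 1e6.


Y = density * ears * kernels * kw
  = 76964 * 1.1 * 426 * 0.33 g/ha
  = 11901559.03 g/ha
  = 11901.56 kg/ha = 11.90 t/ha


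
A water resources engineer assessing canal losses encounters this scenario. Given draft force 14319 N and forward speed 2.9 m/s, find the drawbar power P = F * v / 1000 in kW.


P = F * v / 1000
  = 14319 * 2.9 / 1000
  = 41525.10 / 1000
  = 41.53 kW


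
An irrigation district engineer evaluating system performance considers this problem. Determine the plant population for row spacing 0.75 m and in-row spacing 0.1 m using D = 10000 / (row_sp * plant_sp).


D = 10000 / (row_sp * plant_sp)
  = 10000 / (0.75 * 0.1)
  = 10000 / 0.0750
  = 133333.33 plants/ha


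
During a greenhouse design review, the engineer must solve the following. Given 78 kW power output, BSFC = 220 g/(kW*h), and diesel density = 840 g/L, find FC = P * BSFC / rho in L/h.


FC = P * BSFC / rho_fuel
   = 78 * 220 / 840
   = 17160 / 840
   = 20.43 L/h


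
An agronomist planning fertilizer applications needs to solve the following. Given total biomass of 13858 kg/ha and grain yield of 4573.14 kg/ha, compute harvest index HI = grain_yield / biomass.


HI = grain_yield / biomass
   = 4573.14 / 13858
   = 0.33
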